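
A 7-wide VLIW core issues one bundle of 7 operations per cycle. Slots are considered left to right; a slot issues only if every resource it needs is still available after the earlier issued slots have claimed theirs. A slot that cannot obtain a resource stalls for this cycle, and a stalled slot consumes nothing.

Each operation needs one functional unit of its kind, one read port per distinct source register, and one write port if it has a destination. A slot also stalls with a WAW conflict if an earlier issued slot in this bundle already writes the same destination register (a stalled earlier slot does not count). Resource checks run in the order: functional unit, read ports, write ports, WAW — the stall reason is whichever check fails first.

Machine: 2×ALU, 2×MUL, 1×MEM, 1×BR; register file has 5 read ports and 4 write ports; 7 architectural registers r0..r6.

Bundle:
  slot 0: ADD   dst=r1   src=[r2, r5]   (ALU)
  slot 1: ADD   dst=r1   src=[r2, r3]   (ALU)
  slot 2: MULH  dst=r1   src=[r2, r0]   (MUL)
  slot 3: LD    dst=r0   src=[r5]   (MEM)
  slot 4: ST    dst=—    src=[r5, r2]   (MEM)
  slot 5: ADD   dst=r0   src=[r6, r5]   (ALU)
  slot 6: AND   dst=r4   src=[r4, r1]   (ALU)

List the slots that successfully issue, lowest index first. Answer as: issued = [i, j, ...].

issued = [0, 3, 6]

  0. ALU→r1 ⇒ go  {1A/2Mu/1Ld/1B | 3r 3w}
  1. ALU→r1 ⇒ no(WAW)  {1A/2Mu/1Ld/1B | 3r 3w}
  2. MUL→r1 ⇒ no(WAW)  {1A/2Mu/1Ld/1B | 3r 3w}
  3. MEM→r0 ⇒ go  {1A/2Mu/0Ld/1B | 2r 2w}
  4. MEM ⇒ no(FU)  {1A/2Mu/0Ld/1B | 2r 2w}
  5. ALU→r0 ⇒ no(WAW)  {1A/2Mu/0Ld/1B | 2r 2w}
  6. ALU→r4 ⇒ go  {0A/2Mu/0Ld/1B | 0r 1w}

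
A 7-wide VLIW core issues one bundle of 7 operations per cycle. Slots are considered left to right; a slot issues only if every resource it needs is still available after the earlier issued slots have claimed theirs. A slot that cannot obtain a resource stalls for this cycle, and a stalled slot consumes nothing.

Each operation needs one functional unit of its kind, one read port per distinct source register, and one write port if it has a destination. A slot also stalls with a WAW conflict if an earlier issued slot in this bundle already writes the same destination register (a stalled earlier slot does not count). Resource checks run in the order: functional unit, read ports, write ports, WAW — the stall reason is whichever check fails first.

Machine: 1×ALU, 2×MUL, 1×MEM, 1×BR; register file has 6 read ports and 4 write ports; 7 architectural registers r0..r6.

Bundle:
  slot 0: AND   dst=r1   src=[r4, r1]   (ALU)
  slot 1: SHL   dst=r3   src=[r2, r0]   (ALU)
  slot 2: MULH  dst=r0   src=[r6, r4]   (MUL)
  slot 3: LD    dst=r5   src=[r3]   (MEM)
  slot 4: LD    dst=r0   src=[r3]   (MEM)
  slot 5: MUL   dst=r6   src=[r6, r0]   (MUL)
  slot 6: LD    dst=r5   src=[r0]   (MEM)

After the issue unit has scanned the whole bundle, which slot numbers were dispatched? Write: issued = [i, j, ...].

issued = [0, 2, 3]

#0 ALU src=r4,r1 dispatched  <A:0 Mu:2 Ld:1 B:1 rd:4 wr:3>
#1 ALU src=r2,r0 held:FU  <A:0 Mu:2 Ld:1 B:1 rd:4 wr:3>
#2 MUL src=r6,r4 dispatched  <A:0 Mu:1 Ld:1 B:1 rd:2 wr:2>
#3 MEM src=r3 dispatched  <A:0 Mu:1 Ld:0 B:1 rd:1 wr:1>
#4 MEM src=r3 held:FU  <A:0 Mu:1 Ld:0 B:1 rd:1 wr:1>
#5 MUL src=r6,r0 held:RD_PORT  <A:0 Mu:1 Ld:0 B:1 rd:1 wr:1>
#6 MEM src=r0 held:FU  <A:0 Mu:1 Ld:0 B:1 rd:1 wr:1>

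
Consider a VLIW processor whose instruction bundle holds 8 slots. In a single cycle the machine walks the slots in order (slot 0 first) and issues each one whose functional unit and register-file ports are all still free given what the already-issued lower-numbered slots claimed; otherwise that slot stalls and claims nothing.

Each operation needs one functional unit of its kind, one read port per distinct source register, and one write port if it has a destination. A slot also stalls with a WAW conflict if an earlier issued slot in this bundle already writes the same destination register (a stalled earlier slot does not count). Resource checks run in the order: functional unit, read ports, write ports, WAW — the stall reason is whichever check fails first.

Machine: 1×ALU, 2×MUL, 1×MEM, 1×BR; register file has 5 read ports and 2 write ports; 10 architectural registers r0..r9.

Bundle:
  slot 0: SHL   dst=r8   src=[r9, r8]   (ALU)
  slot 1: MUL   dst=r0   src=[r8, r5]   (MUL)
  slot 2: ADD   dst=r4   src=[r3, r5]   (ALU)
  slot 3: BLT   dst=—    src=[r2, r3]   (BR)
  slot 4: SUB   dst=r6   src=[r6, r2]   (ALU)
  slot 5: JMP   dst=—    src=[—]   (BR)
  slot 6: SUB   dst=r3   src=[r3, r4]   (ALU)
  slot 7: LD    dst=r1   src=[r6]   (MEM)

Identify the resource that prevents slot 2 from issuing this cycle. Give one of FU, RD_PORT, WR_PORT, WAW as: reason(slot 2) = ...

reason(slot 2) = FU

[0] ALU needs rd=2 wr=1: ok; after: ALU=0 MUL=2 MEM=1 BR=1, R=3, W=1
[1] MUL needs rd=2 wr=1: ok; after: ALU=0 MUL=1 MEM=1 BR=1, R=1, W=0
[2] ALU needs rd=2 wr=1: FU; after: ALU=0 MUL=1 MEM=1 BR=1, R=1, W=0
[3] BR needs rd=2 wr=0: RD_PORT; after: ALU=0 MUL=1 MEM=1 BR=1, R=1, W=0
[4] ALU needs rd=2 wr=1: FU; after: ALU=0 MUL=1 MEM=1 BR=1, R=1, W=0
[5] BR needs rd=0 wr=0: ok; after: ALU=0 MUL=1 MEM=1 BR=0, R=1, W=0
[6] ALU needs rd=2 wr=1: FU; after: ALU=0 MUL=1 MEM=1 BR=0, R=1, W=0
[7] MEM needs rd=1 wr=1: WR_PORT; after: ALU=0 MUL=1 MEM=1 BR=0, R=1, W=0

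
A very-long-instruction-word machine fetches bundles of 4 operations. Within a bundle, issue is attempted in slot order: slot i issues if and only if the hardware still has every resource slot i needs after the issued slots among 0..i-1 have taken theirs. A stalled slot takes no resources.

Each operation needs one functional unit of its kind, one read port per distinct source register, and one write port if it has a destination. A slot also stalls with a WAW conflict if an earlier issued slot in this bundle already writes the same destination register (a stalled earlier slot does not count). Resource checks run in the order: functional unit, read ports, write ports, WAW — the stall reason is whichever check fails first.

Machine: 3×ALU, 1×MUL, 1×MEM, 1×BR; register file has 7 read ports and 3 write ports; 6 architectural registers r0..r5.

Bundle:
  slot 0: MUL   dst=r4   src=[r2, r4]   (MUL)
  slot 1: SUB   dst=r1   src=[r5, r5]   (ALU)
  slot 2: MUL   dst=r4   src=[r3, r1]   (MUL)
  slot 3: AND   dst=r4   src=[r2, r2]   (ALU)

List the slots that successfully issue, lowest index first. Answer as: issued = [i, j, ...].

issued = [0, 1]

[0] MUL needs rd=2 wr=1: ok; after: ALU=3 MUL=0 MEM=1 BR=1, R=5, W=2
[1] ALU needs rd=1 wr=1: ok; after: ALU=2 MUL=0 MEM=1 BR=1, R=4, W=1
[2] MUL needs rd=2 wr=1: FU; after: ALU=2 MUL=0 MEM=1 BR=1, R=4, W=1
[3] ALU needs rd=1 wr=1: WAW; after: ALU=2 MUL=0 MEM=1 BR=1, R=4, W=1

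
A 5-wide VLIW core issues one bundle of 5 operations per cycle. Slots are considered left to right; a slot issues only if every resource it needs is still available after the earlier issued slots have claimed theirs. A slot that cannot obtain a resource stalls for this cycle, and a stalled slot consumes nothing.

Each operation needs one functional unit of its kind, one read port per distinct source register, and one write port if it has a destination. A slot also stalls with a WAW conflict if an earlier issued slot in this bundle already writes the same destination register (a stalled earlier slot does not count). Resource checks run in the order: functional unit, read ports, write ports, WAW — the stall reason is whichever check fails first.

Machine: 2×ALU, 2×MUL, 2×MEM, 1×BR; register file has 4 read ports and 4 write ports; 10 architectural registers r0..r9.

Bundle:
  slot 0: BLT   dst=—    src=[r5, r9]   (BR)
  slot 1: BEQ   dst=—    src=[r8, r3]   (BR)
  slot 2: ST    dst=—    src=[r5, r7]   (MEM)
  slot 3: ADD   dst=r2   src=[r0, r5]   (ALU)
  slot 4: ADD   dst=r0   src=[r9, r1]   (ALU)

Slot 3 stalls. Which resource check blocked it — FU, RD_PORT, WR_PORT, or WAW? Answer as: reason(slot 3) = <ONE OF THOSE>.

(0) want 1×BR +2rd +0wr — yes → AL2|MU2|ME2|BR0|rd2|wr4
(1) want 1×BR +2rd +0wr — FU → AL2|MU2|ME2|BR0|rd2|wr4
(2) want 1×MEM +2rd +0wr — yes → AL2|MU2|ME1|BR0|rd0|wr4
(3) want 1×ALU +2rd +1wr — RD_PORT → AL2|MU2|ME1|BR0|rd0|wr4
(4) want 1×ALU +2rd +1wr — RD_PORT → AL2|MU2|ME1|BR0|rd0|wr4

reason(slot 3) = RD_PORT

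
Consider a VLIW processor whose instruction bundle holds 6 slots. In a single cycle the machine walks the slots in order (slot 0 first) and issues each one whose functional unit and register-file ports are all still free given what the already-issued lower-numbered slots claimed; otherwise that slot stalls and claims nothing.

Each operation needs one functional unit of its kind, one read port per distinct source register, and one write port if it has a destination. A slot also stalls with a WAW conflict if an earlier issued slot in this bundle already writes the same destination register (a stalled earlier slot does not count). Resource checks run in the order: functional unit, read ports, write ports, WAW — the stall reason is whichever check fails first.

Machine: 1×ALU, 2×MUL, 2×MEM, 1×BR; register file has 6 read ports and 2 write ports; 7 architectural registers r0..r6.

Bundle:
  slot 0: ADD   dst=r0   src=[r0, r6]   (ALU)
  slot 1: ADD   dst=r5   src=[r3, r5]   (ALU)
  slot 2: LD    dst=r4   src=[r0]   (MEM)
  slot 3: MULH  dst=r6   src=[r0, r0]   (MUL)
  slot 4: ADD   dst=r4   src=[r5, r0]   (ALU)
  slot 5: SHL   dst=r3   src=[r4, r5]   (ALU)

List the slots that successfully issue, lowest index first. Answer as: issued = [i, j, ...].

  0. ALU→r0 ⇒ go  {0A/2Mu/2Ld/1B | 4r 1w}
  1. ALU→r5 ⇒ no(FU)  {0A/2Mu/2Ld/1B | 4r 1w}
  2. MEM→r4 ⇒ go  {0A/2Mu/1Ld/1B | 3r 0w}
  3. MUL→r6 ⇒ no(WR_PORT)  {0A/2Mu/1Ld/1B | 3r 0w}
  4. ALU→r4 ⇒ no(FU)  {0A/2Mu/1Ld/1B | 3r 0w}
  5. ALU→r3 ⇒ no(FU)  {0A/2Mu/1Ld/1B | 3r 0w}

issued = [0, 2]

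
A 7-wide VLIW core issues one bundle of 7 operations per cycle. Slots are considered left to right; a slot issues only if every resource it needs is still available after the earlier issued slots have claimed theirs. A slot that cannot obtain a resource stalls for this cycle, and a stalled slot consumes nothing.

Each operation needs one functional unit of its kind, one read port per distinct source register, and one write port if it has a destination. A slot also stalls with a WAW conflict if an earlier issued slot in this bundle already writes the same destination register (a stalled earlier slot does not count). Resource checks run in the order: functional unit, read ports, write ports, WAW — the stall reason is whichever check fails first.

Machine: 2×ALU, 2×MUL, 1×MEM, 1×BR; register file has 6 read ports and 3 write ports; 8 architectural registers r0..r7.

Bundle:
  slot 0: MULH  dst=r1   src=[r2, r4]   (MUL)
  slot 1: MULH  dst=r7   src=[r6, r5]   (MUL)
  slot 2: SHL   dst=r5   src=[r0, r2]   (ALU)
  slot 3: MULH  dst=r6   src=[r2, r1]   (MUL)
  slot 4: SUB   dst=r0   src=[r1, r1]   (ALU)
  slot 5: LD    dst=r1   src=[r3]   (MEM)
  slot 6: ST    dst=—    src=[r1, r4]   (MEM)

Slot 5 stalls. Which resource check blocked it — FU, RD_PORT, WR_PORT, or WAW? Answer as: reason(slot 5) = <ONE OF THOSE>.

#0 MUL src=r2,r4 dispatched  <A:2 Mu:1 Ld:1 B:1 rd:4 wr:2>
#1 MUL src=r6,r5 dispatched  <A:2 Mu:0 Ld:1 B:1 rd:2 wr:1>
#2 ALU src=r0,r2 dispatched  <A:1 Mu:0 Ld:1 B:1 rd:0 wr:0>
#3 MUL src=r2,r1 held:FU  <A:1 Mu:0 Ld:1 B:1 rd:0 wr:0>
#4 ALU src=r1,r1 held:RD_PORT  <A:1 Mu:0 Ld:1 B:1 rd:0 wr:0>
#5 MEM src=r3 held:RD_PORT  <A:1 Mu:0 Ld:1 B:1 rd:0 wr:0>
#6 MEM src=r1,r4 held:RD_PORT  <A:1 Mu:0 Ld:1 B:1 rd:0 wr:0>

reason(slot 5) = RD_PORT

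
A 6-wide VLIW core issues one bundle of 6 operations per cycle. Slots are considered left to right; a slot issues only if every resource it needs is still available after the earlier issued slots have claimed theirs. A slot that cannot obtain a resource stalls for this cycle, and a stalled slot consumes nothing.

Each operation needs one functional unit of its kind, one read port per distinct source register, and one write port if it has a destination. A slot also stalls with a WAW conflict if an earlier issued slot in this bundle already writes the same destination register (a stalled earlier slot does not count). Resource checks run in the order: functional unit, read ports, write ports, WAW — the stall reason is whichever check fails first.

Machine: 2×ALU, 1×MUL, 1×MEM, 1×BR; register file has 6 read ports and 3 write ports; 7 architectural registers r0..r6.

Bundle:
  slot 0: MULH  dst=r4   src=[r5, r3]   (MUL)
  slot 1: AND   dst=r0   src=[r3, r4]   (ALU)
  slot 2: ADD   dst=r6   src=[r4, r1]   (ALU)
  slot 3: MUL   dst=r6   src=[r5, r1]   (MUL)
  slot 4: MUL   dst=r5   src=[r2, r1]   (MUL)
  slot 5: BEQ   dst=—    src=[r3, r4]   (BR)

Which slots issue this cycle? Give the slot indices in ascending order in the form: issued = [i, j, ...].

issued = [0, 1, 2]

  0. MUL→r4 ⇒ go  {2A/0Mu/1Ld/1B | 4r 2w}
  1. ALU→r0 ⇒ go  {1A/0Mu/1Ld/1B | 2r 1w}
  2. ALU→r6 ⇒ go  {0A/0Mu/1Ld/1B | 0r 0w}
  3. MUL→r6 ⇒ no(FU)  {0A/0Mu/1Ld/1B | 0r 0w}
  4. MUL→r5 ⇒ no(FU)  {0A/0Mu/1Ld/1B | 0r 0w}
  5. BR ⇒ no(RD_PORT)  {0A/0Mu/1Ld/1B | 0r 0w}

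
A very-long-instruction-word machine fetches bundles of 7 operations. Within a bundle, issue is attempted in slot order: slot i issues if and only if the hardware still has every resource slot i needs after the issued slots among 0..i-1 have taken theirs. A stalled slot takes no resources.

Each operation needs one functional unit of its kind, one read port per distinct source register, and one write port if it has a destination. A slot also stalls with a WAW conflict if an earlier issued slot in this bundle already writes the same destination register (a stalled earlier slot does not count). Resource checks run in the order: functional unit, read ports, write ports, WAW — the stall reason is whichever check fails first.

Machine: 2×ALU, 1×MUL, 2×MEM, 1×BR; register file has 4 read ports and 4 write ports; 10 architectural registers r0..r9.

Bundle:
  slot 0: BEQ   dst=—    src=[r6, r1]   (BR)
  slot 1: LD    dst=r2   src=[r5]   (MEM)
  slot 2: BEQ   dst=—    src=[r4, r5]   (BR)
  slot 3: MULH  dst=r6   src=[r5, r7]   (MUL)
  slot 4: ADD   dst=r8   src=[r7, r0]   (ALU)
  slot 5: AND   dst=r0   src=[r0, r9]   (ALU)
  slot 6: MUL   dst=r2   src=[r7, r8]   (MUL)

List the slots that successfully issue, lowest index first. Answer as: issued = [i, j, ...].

slot 0 (BR): ISSUE — free A2,Mu1,Ld2,B0 rp2 wp4
slot 1 (MEM): ISSUE — free A2,Mu1,Ld1,B0 rp1 wp3
slot 2 (BR): stall FU — free A2,Mu1,Ld1,B0 rp1 wp3
slot 3 (MUL): stall RD_PORT — free A2,Mu1,Ld1,B0 rp1 wp3
slot 4 (ALU): stall RD_PORT — free A2,Mu1,Ld1,B0 rp1 wp3
slot 5 (ALU): stall RD_PORT — free A2,Mu1,Ld1,B0 rp1 wp3
slot 6 (MUL): stall RD_PORT — free A2,Mu1,Ld1,B0 rp1 wp3

issued = [0, 1]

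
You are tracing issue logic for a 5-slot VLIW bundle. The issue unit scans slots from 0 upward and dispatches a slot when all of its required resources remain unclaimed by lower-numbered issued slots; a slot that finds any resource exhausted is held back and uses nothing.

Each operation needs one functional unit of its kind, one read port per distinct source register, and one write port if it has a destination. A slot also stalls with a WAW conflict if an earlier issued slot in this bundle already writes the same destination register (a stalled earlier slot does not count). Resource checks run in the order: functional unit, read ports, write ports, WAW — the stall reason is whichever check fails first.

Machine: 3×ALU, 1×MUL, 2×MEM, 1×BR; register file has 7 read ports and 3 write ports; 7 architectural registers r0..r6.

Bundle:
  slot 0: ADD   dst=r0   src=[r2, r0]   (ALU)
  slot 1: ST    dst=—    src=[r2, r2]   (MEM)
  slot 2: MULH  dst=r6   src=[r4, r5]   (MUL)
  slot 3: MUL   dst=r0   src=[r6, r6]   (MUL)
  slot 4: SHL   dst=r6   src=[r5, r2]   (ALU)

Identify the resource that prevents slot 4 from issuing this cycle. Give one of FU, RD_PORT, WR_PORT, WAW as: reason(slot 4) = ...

#0 ALU src=r2,r0 dispatched  <A:2 Mu:1 Ld:2 B:1 rd:5 wr:2>
#1 MEM src=r2,r2 dispatched  <A:2 Mu:1 Ld:1 B:1 rd:4 wr:2>
#2 MUL src=r4,r5 dispatched  <A:2 Mu:0 Ld:1 B:1 rd:2 wr:1>
#3 MUL src=r6,r6 held:FU  <A:2 Mu:0 Ld:1 B:1 rd:2 wr:1>
#4 ALU src=r5,r2 held:WAW  <A:2 Mu:0 Ld:1 B:1 rd:2 wr:1>

reason(slot 4) = WAW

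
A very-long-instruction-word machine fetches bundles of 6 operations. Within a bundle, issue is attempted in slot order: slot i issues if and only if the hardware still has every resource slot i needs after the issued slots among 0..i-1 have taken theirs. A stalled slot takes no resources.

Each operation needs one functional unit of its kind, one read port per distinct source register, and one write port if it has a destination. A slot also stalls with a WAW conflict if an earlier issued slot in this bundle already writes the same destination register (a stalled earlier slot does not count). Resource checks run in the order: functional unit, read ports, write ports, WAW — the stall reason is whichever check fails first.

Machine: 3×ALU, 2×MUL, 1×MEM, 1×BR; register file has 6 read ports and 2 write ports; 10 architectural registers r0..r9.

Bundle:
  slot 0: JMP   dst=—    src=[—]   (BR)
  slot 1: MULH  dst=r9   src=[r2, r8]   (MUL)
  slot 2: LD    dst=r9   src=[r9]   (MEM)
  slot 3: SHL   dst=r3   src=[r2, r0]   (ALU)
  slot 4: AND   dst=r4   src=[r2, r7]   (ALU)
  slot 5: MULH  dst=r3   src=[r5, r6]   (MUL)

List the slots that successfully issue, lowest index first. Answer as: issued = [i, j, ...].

[0] BR needs rd=0 wr=0: ok; after: ALU=3 MUL=2 MEM=1 BR=0, R=6, W=2
[1] MUL needs rd=2 wr=1: ok; after: ALU=3 MUL=1 MEM=1 BR=0, R=4, W=1
[2] MEM needs rd=1 wr=1: WAW; after: ALU=3 MUL=1 MEM=1 BR=0, R=4, W=1
[3] ALU needs rd=2 wr=1: ok; after: ALU=2 MUL=1 MEM=1 BR=0, R=2, W=0
[4] ALU needs rd=2 wr=1: WR_PORT; after: ALU=2 MUL=1 MEM=1 BR=0, R=2, W=0
[5] MUL needs rd=2 wr=1: WR_PORT; after: ALU=2 MUL=1 MEM=1 BR=0, R=2, W=0

issued = [0, 1, 3]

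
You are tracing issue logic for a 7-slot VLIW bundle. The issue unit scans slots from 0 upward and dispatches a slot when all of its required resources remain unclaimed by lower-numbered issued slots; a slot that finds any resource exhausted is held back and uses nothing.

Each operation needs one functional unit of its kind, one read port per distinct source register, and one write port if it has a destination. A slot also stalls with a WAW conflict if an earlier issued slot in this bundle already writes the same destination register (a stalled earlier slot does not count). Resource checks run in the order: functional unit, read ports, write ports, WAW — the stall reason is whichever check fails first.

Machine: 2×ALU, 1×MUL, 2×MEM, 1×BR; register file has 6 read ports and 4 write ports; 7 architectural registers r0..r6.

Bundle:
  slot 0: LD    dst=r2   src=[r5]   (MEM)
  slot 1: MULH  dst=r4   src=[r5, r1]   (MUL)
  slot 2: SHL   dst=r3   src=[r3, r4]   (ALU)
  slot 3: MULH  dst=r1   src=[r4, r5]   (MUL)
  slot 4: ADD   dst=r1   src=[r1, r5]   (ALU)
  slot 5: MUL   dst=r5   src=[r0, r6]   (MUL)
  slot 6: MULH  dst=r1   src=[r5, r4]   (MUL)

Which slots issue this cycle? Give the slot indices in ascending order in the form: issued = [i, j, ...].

  0. MEM→r2 ⇒ go  {2A/1Mu/1Ld/1B | 5r 3w}
  1. MUL→r4 ⇒ go  {2A/0Mu/1Ld/1B | 3r 2w}
  2. ALU→r3 ⇒ go  {1A/0Mu/1Ld/1B | 1r 1w}
  3. MUL→r1 ⇒ no(FU)  {1A/0Mu/1Ld/1B | 1r 1w}
  4. ALU→r1 ⇒ no(RD_PORT)  {1A/0Mu/1Ld/1B | 1r 1w}
  5. MUL→r5 ⇒ no(FU)  {1A/0Mu/1Ld/1B | 1r 1w}
  6. MUL→r1 ⇒ no(FU)  {1A/0Mu/1Ld/1B | 1r 1w}

issued = [0, 1, 2]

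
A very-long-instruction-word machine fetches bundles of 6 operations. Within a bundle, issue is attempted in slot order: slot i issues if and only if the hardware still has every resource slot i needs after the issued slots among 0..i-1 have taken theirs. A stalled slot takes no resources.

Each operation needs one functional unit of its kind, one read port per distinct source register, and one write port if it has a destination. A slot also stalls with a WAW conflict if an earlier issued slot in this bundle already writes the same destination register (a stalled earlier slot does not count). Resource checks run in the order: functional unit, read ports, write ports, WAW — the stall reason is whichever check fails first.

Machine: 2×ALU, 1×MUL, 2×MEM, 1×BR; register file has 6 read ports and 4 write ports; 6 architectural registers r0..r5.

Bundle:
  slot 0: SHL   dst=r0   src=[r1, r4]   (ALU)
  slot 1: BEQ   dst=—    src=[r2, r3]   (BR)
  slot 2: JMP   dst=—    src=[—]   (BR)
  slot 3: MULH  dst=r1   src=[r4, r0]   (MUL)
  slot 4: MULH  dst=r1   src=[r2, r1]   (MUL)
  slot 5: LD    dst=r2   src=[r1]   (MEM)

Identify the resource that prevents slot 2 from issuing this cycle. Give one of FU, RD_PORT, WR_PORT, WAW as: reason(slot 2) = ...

reason(slot 2) = FU

  0. ALU→r0 ⇒ go  {1A/1Mu/2Ld/1B | 4r 3w}
  1. BR ⇒ go  {1A/1Mu/2Ld/0B | 2r 3w}
  2. BR ⇒ no(FU)  {1A/1Mu/2Ld/0B | 2r 3w}
  3. MUL→r1 ⇒ go  {1A/0Mu/2Ld/0B | 0r 2w}
  4. MUL→r1 ⇒ no(FU)  {1A/0Mu/2Ld/0B | 0r 2w}
  5. MEM→r2 ⇒ no(RD_PORT)  {1A/0Mu/2Ld/0B | 0r 2w}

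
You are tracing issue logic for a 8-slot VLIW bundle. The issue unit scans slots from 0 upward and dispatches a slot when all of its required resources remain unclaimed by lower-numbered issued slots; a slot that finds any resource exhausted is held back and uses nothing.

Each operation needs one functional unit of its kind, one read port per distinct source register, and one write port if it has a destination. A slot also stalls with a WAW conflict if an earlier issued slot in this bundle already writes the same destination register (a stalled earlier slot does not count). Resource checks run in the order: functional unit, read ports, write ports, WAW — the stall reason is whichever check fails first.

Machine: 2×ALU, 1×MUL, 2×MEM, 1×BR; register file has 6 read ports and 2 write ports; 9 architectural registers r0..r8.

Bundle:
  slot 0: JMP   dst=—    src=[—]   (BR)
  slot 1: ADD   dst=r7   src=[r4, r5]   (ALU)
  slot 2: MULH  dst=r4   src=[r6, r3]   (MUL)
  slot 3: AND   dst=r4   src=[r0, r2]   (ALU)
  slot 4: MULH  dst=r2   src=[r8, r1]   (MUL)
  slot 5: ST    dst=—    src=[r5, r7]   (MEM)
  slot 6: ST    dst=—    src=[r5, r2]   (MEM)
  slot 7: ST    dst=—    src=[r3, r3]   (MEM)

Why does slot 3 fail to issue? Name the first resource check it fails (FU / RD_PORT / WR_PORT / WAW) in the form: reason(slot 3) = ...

  0. BR ⇒ go  {2A/1Mu/2Ld/0B | 6r 2w}
  1. ALU→r7 ⇒ go  {1A/1Mu/2Ld/0B | 4r 1w}
  2. MUL→r4 ⇒ go  {1A/0Mu/2Ld/0B | 2r 0w}
  3. ALU→r4 ⇒ no(WR_PORT)  {1A/0Mu/2Ld/0B | 2r 0w}
  4. MUL→r2 ⇒ no(FU)  {1A/0Mu/2Ld/0B | 2r 0w}
  5. MEM ⇒ go  {1A/0Mu/1Ld/0B | 0r 0w}
  6. MEM ⇒ no(RD_PORT)  {1A/0Mu/1Ld/0B | 0r 0w}
  7. MEM ⇒ no(RD_PORT)  {1A/0Mu/1Ld/0B | 0r 0w}

reason(slot 3) = WR_PORT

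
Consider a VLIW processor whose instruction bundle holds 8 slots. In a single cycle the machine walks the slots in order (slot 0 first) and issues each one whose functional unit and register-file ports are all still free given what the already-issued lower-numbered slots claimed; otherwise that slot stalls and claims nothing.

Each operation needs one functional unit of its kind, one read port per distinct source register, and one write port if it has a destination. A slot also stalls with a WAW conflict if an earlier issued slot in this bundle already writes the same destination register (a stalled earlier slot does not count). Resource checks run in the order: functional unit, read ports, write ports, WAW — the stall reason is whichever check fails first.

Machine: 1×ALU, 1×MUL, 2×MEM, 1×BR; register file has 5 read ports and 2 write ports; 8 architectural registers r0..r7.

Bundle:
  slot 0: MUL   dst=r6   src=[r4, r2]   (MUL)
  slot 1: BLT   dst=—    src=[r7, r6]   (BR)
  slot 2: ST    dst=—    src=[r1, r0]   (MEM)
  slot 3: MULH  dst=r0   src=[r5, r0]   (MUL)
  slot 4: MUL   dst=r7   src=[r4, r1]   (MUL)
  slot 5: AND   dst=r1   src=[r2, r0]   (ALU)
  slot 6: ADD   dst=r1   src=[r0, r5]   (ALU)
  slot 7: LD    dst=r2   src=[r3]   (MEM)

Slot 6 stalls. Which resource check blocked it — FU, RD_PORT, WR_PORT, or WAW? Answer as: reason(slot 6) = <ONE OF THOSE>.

(0) want 1×MUL +2rd +1wr — yes → AL1|MU0|ME2|BR1|rd3|wr1
(1) want 1×BR +2rd +0wr — yes → AL1|MU0|ME2|BR0|rd1|wr1
(2) want 1×MEM +2rd +0wr — RD_PORT → AL1|MU0|ME2|BR0|rd1|wr1
(3) want 1×MUL +2rd +1wr — FU → AL1|MU0|ME2|BR0|rd1|wr1
(4) want 1×MUL +2rd +1wr — FU → AL1|MU0|ME2|BR0|rd1|wr1
(5) want 1×ALU +2rd +1wr — RD_PORT → AL1|MU0|ME2|BR0|rd1|wr1
(6) want 1×ALU +2rd +1wr — RD_PORT → AL1|MU0|ME2|BR0|rd1|wr1
(7) want 1×MEM +1rd +1wr — yes → AL1|MU0|ME1|BR0|rd0|wr0

reason(slot 6) = RD_PORT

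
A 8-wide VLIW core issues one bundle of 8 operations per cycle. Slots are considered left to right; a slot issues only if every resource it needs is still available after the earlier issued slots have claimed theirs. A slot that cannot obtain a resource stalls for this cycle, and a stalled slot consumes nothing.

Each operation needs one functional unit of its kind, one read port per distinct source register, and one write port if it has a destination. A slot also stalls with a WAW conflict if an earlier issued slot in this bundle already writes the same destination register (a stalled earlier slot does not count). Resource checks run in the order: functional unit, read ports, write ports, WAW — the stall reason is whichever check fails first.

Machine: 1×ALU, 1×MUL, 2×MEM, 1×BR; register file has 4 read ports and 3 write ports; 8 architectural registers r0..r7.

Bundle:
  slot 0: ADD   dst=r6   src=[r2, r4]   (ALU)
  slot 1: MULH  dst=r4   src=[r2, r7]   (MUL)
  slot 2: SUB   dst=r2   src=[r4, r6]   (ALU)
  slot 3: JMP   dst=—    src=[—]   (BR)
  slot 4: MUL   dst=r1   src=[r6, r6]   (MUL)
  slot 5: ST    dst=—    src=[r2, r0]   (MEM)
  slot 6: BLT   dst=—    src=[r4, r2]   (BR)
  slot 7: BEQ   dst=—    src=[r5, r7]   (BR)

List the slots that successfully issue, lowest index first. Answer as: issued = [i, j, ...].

  0. ALU→r6 ⇒ go  {0A/1Mu/2Ld/1B | 2r 2w}
  1. MUL→r4 ⇒ go  {0A/0Mu/2Ld/1B | 0r 1w}
  2. ALU→r2 ⇒ no(FU)  {0A/0Mu/2Ld/1B | 0r 1w}
  3. BR ⇒ go  {0A/0Mu/2Ld/0B | 0r 1w}
  4. MUL→r1 ⇒ no(FU)  {0A/0Mu/2Ld/0B | 0r 1w}
  5. MEM ⇒ no(RD_PORT)  {0A/0Mu/2Ld/0B | 0r 1w}
  6. BR ⇒ no(FU)  {0A/0Mu/2Ld/0B | 0r 1w}
  7. BR ⇒ no(FU)  {0A/0Mu/2Ld/0B | 0r 1w}

issued = [0, 1, 3]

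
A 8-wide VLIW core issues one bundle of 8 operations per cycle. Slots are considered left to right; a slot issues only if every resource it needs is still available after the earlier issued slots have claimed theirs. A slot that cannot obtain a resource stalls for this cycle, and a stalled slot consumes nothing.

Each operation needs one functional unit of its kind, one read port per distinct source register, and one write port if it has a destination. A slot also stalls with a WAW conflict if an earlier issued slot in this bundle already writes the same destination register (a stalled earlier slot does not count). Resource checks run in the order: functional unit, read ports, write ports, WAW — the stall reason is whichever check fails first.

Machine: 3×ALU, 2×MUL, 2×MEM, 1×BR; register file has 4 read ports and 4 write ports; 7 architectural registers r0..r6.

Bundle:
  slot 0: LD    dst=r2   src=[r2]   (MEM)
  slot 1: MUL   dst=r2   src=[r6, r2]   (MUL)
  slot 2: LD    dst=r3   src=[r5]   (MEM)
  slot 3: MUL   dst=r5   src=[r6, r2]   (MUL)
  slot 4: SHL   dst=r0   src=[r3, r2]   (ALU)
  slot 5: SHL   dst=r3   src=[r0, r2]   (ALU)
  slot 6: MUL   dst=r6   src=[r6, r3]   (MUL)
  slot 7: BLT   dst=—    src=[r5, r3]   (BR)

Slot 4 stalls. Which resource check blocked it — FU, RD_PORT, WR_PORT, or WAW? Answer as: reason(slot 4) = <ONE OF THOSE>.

reason(slot 4) = RD_PORT

#0 MEM src=r2 dispatched  <A:3 Mu:2 Ld:1 B:1 rd:3 wr:3>
#1 MUL src=r6,r2 held:WAW  <A:3 Mu:2 Ld:1 B:1 rd:3 wr:3>
#2 MEM src=r5 dispatched  <A:3 Mu:2 Ld:0 B:1 rd:2 wr:2>
#3 MUL src=r6,r2 dispatched  <A:3 Mu:1 Ld:0 B:1 rd:0 wr:1>
#4 ALU src=r3,r2 held:RD_PORT  <A:3 Mu:1 Ld:0 B:1 rd:0 wr:1>
#5 ALU src=r0,r2 held:RD_PORT  <A:3 Mu:1 Ld:0 B:1 rd:0 wr:1>
#6 MUL src=r6,r3 held:RD_PORT  <A:3 Mu:1 Ld:0 B:1 rd:0 wr:1>
#7 BR src=r5,r3 held:RD_PORT  <A:3 Mu:1 Ld:0 B:1 rd:0 wr:1>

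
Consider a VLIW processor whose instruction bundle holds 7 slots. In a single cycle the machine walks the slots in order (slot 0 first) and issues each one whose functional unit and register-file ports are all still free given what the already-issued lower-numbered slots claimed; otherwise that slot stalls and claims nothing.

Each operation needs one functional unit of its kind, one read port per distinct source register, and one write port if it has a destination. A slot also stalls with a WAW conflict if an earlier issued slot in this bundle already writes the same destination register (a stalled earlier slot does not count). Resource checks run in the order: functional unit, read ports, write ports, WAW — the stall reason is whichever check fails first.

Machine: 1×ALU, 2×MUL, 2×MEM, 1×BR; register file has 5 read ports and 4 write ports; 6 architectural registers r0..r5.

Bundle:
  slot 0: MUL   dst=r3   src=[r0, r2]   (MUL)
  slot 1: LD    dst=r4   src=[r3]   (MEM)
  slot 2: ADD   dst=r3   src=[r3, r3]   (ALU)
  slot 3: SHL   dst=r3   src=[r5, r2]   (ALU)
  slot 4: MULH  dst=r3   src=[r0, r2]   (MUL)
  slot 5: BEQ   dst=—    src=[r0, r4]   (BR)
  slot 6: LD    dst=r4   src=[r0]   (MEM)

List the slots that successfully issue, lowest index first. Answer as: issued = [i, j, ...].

issued = [0, 1, 5]

#0 MUL src=r0,r2 dispatched  <A:1 Mu:1 Ld:2 B:1 rd:3 wr:3>
#1 MEM src=r3 dispatched  <A:1 Mu:1 Ld:1 B:1 rd:2 wr:2>
#2 ALU src=r3,r3 held:WAW  <A:1 Mu:1 Ld:1 B:1 rd:2 wr:2>
#3 ALU src=r5,r2 held:WAW  <A:1 Mu:1 Ld:1 B:1 rd:2 wr:2>
#4 MUL src=r0,r2 held:WAW  <A:1 Mu:1 Ld:1 B:1 rd:2 wr:2>
#5 BR src=r0,r4 dispatched  <A:1 Mu:1 Ld:1 B:0 rd:0 wr:2>
#6 MEM src=r0 held:RD_PORT  <A:1 Mu:1 Ld:1 B:0 rd:0 wr:2>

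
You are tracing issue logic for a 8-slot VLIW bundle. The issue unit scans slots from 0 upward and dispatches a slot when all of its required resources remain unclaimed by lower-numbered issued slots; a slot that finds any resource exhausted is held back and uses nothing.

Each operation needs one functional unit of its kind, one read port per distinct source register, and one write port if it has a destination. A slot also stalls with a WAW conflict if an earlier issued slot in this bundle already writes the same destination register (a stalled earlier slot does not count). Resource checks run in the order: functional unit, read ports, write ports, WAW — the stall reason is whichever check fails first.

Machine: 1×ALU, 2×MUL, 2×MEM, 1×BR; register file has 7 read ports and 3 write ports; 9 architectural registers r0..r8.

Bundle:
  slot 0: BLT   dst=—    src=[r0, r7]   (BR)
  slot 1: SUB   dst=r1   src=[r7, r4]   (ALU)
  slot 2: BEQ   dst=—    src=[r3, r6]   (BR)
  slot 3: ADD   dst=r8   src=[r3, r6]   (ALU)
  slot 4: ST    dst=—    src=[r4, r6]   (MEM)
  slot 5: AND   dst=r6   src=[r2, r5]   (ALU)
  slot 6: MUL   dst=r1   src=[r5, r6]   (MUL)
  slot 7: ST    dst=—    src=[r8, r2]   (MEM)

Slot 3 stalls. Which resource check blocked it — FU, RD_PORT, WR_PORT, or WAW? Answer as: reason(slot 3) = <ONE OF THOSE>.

[0] BR needs rd=2 wr=0: ok; after: ALU=1 MUL=2 MEM=2 BR=0, R=5, W=3
[1] ALU needs rd=2 wr=1: ok; after: ALU=0 MUL=2 MEM=2 BR=0, R=3, W=2
[2] BR needs rd=2 wr=0: FU; after: ALU=0 MUL=2 MEM=2 BR=0, R=3, W=2
[3] ALU needs rd=2 wr=1: FU; after: ALU=0 MUL=2 MEM=2 BR=0, R=3, W=2
[4] MEM needs rd=2 wr=0: ok; after: ALU=0 MUL=2 MEM=1 BR=0, R=1, W=2
[5] ALU needs rd=2 wr=1: FU; after: ALU=0 MUL=2 MEM=1 BR=0, R=1, W=2
[6] MUL needs rd=2 wr=1: RD_PORT; after: ALU=0 MUL=2 MEM=1 BR=0, R=1, W=2
[7] MEM needs rd=2 wr=0: RD_PORT; after: ALU=0 MUL=2 MEM=1 BR=0, R=1, W=2

reason(slot 3) = FU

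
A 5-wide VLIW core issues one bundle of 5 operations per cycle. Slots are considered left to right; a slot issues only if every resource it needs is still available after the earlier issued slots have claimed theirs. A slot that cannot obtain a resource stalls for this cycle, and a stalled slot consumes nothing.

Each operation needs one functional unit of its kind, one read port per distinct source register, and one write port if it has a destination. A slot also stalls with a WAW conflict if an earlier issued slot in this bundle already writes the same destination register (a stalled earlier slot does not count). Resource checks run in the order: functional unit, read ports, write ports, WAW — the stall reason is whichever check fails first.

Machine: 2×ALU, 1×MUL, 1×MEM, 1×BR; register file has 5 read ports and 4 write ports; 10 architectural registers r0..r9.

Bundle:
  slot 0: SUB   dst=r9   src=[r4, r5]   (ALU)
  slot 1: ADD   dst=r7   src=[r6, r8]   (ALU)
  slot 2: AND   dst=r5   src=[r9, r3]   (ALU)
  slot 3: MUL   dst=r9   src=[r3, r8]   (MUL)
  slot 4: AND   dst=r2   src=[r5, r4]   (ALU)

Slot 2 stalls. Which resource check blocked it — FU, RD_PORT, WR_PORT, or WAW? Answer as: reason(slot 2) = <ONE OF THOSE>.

reason(slot 2) = FU

#0 ALU src=r4,r5 dispatched  <A:1 Mu:1 Ld:1 B:1 rd:3 wr:3>
#1 ALU src=r6,r8 dispatched  <A:0 Mu:1 Ld:1 B:1 rd:1 wr:2>
#2 ALU src=r9,r3 held:FU  <A:0 Mu:1 Ld:1 B:1 rd:1 wr:2>
#3 MUL src=r3,r8 held:RD_PORT  <A:0 Mu:1 Ld:1 B:1 rd:1 wr:2>
#4 ALU src=r5,r4 held:FU  <A:0 Mu:1 Ld:1 B:1 rd:1 wr:2>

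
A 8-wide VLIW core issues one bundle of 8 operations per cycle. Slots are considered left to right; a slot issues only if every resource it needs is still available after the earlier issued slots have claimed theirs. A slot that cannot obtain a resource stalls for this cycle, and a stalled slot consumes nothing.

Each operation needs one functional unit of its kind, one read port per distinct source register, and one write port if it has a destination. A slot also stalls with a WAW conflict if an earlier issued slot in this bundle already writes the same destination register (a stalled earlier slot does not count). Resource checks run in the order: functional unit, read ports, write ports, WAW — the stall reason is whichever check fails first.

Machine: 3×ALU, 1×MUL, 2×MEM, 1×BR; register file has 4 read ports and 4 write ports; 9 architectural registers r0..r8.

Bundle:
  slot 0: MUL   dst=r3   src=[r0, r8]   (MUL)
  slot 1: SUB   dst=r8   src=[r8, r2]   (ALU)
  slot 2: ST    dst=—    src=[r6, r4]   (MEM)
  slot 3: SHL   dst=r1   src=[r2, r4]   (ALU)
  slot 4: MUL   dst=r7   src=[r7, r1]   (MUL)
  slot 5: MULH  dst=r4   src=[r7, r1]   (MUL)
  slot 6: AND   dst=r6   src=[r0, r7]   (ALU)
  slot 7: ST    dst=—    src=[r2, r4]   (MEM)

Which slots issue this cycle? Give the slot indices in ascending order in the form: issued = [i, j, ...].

[0] MUL needs rd=2 wr=1: ok; after: ALU=3 MUL=0 MEM=2 BR=1, R=2, W=3
[1] ALU needs rd=2 wr=1: ok; after: ALU=2 MUL=0 MEM=2 BR=1, R=0, W=2
[2] MEM needs rd=2 wr=0: RD_PORT; after: ALU=2 MUL=0 MEM=2 BR=1, R=0, W=2
[3] ALU needs rd=2 wr=1: RD_PORT; after: ALU=2 MUL=0 MEM=2 BR=1, R=0, W=2
[4] MUL needs rd=2 wr=1: FU; after: ALU=2 MUL=0 MEM=2 BR=1, R=0, W=2
[5] MUL needs rd=2 wr=1: FU; after: ALU=2 MUL=0 MEM=2 BR=1, R=0, W=2
[6] ALU needs rd=2 wr=1: RD_PORT; after: ALU=2 MUL=0 MEM=2 BR=1, R=0, W=2
[7] MEM needs rd=2 wr=0: RD_PORT; after: ALU=2 MUL=0 MEM=2 BR=1, R=0, W=2

issued = [0, 1]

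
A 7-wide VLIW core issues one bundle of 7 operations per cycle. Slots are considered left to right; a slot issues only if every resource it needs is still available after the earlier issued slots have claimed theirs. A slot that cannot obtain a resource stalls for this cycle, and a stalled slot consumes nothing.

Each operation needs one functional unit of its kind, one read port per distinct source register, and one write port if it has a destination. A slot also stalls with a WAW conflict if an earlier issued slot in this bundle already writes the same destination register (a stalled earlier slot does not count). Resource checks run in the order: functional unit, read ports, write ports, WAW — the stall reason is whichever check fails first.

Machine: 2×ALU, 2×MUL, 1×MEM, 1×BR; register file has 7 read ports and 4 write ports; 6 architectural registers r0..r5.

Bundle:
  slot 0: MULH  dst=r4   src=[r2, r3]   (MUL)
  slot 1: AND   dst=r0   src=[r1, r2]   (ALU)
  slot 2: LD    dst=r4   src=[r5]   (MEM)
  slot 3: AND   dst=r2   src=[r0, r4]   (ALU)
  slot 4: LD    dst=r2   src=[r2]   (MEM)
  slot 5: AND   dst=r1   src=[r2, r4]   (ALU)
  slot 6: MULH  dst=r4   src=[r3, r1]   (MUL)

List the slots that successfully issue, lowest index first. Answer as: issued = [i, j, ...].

issued = [0, 1, 3]

  0. MUL→r4 ⇒ go  {2A/1Mu/1Ld/1B | 5r 3w}
  1. ALU→r0 ⇒ go  {1A/1Mu/1Ld/1B | 3r 2w}
  2. MEM→r4 ⇒ no(WAW)  {1A/1Mu/1Ld/1B | 3r 2w}
  3. ALU→r2 ⇒ go  {0A/1Mu/1Ld/1B | 1r 1w}
  4. MEM→r2 ⇒ no(WAW)  {0A/1Mu/1Ld/1B | 1r 1w}
  5. ALU→r1 ⇒ no(FU)  {0A/1Mu/1Ld/1B | 1r 1w}
  6. MUL→r4 ⇒ no(RD_PORT)  {0A/1Mu/1Ld/1B | 1r 1w}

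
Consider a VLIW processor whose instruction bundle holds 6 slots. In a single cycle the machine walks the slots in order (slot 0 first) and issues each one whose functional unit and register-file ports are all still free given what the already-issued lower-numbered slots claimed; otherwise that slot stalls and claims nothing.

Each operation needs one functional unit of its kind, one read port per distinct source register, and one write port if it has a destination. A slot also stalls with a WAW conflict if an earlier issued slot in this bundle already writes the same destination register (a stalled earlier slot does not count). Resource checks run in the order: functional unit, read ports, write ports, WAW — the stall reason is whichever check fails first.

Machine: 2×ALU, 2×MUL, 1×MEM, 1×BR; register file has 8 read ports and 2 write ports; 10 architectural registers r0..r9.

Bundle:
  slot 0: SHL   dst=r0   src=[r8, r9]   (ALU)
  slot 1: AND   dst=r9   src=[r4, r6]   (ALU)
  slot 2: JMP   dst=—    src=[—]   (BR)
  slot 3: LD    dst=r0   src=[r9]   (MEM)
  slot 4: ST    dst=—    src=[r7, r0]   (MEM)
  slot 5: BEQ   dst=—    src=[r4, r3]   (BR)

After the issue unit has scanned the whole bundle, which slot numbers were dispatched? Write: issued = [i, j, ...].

slot 0 (ALU): ISSUE — free A1,Mu2,Ld1,B1 rp6 wp1
slot 1 (ALU): ISSUE — free A0,Mu2,Ld1,B1 rp4 wp0
slot 2 (BR): ISSUE — free A0,Mu2,Ld1,B0 rp4 wp0
slot 3 (MEM): stall WR_PORT — free A0,Mu2,Ld1,B0 rp4 wp0
slot 4 (MEM): ISSUE — free A0,Mu2,Ld0,B0 rp2 wp0
slot 5 (BR): stall FU — free A0,Mu2,Ld0,B0 rp2 wp0

issued = [0, 1, 2, 4]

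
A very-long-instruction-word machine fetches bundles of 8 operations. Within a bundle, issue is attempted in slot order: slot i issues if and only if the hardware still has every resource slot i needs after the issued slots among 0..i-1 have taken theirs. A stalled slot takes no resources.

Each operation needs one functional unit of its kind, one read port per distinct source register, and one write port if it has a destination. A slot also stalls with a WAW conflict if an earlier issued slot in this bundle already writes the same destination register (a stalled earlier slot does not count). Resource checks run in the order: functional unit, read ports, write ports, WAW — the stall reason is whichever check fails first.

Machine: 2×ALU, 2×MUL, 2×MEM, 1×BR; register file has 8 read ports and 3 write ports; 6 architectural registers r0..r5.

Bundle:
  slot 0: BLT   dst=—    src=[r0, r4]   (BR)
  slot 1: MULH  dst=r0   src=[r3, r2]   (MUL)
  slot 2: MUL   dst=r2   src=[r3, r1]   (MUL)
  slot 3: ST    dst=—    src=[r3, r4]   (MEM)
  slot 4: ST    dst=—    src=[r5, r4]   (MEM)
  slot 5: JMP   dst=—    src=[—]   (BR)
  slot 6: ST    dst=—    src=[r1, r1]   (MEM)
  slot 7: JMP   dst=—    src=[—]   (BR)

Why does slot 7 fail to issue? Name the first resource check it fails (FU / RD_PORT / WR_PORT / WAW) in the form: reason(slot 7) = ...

#0 BR src=r0,r4 dispatched  <A:2 Mu:2 Ld:2 B:0 rd:6 wr:3>
#1 MUL src=r3,r2 dispatched  <A:2 Mu:1 Ld:2 B:0 rd:4 wr:2>
#2 MUL src=r3,r1 dispatched  <A:2 Mu:0 Ld:2 B:0 rd:2 wr:1>
#3 MEM src=r3,r4 dispatched  <A:2 Mu:0 Ld:1 B:0 rd:0 wr:1>
#4 MEM src=r5,r4 held:RD_PORT  <A:2 Mu:0 Ld:1 B:0 rd:0 wr:1>
#5 BR src=- held:FU  <A:2 Mu:0 Ld:1 B:0 rd:0 wr:1>
#6 MEM src=r1,r1 held:RD_PORT  <A:2 Mu:0 Ld:1 B:0 rd:0 wr:1>
#7 BR src=- held:FU  <A:2 Mu:0 Ld:1 B:0 rd:0 wr:1>

reason(slot 7) = FU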